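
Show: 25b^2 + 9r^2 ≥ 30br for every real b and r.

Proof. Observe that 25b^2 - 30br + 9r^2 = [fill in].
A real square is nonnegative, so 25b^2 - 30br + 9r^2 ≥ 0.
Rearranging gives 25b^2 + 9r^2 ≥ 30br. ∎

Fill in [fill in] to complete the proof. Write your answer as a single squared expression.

25b^2 - 30br + 9r^2 is a perfect-square trinomial: the outer terms are (5b)^2 and (3r)^2, and the cross term is -2·5b·3r.
So 25b^2 - 30br + 9r^2 = (5b - 3r)^2 ≥ 0.

(5b - 3r)^2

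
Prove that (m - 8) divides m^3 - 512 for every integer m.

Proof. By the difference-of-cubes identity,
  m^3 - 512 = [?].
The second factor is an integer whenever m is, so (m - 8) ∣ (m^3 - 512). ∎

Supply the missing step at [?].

a^3 - b^3 = (a - b)(a^2 + ab + b^2). With a = m, b = 8:
m^3 - 512 = (m - 8)(m^2 + 8m + 64).

(m - 8)(m^2 + 8m + 64)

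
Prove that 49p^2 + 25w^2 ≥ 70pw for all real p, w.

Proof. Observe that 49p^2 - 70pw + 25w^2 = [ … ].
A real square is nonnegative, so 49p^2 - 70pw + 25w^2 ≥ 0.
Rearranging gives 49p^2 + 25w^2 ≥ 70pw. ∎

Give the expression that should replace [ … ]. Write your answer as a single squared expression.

49p^2 - 70pw + 25w^2 is a perfect-square trinomial: the outer terms are (7p)^2 and (5w)^2, and the cross term is -2·7p·5w.
So 49p^2 - 70pw + 25w^2 = (7p - 5w)^2 ≥ 0.

(7p - 5w)^2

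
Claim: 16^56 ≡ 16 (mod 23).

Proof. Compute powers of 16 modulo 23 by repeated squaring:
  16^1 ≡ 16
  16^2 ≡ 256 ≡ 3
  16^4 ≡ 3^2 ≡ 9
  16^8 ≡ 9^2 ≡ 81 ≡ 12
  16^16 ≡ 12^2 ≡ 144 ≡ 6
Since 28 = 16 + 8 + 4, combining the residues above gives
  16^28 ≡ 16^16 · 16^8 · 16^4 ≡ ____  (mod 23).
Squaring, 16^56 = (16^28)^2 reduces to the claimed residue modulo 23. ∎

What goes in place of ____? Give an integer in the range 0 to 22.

4

16^16 · 16^8 · 16^4 ≡ 6 · 12 · 9 = 648.
648 mod 23 = 4, so 16^28 ≡ 4 (mod 23).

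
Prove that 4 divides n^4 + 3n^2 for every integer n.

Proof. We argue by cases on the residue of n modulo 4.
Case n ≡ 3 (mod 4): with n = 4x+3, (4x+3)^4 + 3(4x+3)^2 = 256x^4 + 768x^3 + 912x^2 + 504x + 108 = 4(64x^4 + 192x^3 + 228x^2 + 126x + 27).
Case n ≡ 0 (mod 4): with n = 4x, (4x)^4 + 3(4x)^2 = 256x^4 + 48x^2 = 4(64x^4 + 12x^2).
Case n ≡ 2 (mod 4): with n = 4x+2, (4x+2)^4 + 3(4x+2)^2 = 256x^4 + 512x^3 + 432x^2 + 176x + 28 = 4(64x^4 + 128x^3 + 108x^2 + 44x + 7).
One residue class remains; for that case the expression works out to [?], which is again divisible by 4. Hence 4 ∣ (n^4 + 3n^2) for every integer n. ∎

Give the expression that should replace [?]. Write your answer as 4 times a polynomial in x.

4(64x^4 + 64x^3 + 36x^2 + 10x + 1)

The residues treated are {3, 0, 2}, so the missing case is n ≡ 1 (mod 4); write n = 4x+1.
Then (4x+1)^4 + 3(4x+1)^2 = 256x^4 + 256x^3 + 144x^2 + 40x + 4 = 4(64x^4 + 64x^3 + 36x^2 + 10x + 1).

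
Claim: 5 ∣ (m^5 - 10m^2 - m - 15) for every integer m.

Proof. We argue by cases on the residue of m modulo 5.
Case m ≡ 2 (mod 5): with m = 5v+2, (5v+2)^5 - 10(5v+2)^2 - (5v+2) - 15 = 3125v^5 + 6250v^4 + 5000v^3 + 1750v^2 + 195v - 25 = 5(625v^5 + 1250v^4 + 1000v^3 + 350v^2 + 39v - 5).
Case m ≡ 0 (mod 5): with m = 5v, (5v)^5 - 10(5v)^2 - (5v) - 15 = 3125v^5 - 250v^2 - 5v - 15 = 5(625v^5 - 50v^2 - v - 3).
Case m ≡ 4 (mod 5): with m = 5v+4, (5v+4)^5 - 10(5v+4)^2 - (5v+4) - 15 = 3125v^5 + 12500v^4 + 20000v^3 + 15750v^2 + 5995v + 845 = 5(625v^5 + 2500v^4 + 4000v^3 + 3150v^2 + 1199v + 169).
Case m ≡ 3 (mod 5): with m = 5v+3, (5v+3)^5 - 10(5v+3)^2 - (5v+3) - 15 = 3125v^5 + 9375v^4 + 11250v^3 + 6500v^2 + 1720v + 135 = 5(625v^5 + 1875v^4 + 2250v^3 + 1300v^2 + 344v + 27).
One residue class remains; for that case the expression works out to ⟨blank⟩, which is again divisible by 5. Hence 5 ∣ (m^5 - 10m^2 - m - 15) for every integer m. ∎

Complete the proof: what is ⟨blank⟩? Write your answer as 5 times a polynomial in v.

Only m ≡ 1 (mod 5) is unaccounted for. Put m = 5v+1:
(5v+1)^5 - 10(5v+1)^2 - (5v+1) - 15 expands to 3125v^5 + 3125v^4 + 1250v^3 - 80v - 25,
and factoring out 5 leaves 5(625v^5 + 625v^4 + 250v^3 - 16v - 5).

5(625v^5 + 625v^4 + 250v^3 - 16v - 5)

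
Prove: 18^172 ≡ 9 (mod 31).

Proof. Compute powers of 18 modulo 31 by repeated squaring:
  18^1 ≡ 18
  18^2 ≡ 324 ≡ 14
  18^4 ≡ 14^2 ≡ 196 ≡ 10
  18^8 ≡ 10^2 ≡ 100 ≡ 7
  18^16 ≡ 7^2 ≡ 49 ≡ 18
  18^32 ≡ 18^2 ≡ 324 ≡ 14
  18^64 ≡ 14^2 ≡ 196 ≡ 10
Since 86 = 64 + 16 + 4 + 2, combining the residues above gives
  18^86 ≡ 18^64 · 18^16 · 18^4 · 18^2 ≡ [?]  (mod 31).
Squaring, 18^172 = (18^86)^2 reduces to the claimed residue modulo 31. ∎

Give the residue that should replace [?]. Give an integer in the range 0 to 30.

28

18^64 · 18^16 · 18^4 · 18^2 ≡ 10 · 18 · 10 · 14 = 25200.
25200 mod 31 = 28, so 18^86 ≡ 28 (mod 31).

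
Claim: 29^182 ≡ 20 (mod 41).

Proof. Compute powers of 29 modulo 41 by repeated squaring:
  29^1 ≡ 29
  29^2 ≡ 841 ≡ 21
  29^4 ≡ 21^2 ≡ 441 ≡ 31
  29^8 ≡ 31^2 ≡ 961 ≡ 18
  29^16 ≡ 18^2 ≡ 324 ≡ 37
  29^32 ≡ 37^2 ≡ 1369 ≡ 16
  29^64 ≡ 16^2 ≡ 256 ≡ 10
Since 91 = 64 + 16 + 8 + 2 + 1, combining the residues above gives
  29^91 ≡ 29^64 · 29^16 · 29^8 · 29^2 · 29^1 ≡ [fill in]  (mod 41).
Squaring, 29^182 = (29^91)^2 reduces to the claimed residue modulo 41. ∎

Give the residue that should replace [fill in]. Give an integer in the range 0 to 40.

15

29^64 · 29^16 · 29^8 · 29^2 · 29^1 ≡ 10 · 37 · 18 · 21 · 29 = 4055940.
4055940 mod 41 = 15, so 29^91 ≡ 15 (mod 41).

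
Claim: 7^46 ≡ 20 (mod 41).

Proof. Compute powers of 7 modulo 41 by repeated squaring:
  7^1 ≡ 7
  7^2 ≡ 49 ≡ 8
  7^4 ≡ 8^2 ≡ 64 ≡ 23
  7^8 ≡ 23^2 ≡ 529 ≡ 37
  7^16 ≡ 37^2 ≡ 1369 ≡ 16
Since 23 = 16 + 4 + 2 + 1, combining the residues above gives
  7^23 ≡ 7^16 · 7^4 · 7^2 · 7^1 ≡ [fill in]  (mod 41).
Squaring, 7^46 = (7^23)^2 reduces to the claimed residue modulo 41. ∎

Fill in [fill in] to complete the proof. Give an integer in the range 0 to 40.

26

Multiply the listed residues: 16 · 23 · 8 · 7 = 368 → 2944 → 20608.
Reducing modulo 41: 20608 = 502·41 + 26, so 7^23 ≡ 26.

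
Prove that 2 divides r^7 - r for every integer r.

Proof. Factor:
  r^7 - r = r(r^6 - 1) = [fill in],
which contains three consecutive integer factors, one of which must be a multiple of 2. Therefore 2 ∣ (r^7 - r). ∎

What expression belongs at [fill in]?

r^6 - 1 = (r^2 - 1)(r^4 + r^2 + 1), and r^2 - 1 = (r-1)(r+1).
So r(r^6 - 1) = (r - 1)r(r + 1)(r^4 + r^2 + 1).

(r - 1)r(r + 1)(r^4 + r^2 + 1)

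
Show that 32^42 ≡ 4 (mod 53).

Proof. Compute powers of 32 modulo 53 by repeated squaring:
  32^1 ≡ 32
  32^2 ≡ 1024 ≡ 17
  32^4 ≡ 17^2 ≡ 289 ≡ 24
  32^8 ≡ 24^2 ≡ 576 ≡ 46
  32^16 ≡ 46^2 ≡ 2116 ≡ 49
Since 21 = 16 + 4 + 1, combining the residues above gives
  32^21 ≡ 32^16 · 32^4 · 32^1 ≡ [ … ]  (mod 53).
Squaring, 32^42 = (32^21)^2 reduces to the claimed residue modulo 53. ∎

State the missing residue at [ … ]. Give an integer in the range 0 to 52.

2

32^16 · 32^4 · 32^1 ≡ 49 · 24 · 32 = 37632.
37632 mod 53 = 2, so 32^21 ≡ 2 (mod 53).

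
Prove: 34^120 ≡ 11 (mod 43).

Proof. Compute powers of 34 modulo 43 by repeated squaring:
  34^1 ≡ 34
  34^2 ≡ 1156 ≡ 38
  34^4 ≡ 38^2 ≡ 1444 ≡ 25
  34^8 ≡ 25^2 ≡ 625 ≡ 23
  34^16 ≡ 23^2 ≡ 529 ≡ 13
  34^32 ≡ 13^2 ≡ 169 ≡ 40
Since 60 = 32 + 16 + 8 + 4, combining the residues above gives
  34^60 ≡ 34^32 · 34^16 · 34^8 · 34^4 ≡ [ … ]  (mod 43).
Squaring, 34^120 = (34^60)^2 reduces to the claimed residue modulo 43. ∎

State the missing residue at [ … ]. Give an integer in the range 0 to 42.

21

34^32 · 34^16 · 34^8 · 34^4 ≡ 40 · 13 · 23 · 25 = 299000.
299000 mod 43 = 21, so 34^60 ≡ 21 (mod 43).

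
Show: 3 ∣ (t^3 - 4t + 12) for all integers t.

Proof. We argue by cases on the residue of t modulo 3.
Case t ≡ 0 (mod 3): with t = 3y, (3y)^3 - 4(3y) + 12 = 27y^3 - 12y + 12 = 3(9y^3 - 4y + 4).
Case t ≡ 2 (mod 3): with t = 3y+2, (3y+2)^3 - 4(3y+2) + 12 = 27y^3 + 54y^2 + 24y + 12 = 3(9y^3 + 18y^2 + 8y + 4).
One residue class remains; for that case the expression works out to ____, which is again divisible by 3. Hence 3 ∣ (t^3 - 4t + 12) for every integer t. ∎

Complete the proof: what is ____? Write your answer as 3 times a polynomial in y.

3(9y^3 + 9y^2 - y + 3)

Only t ≡ 1 (mod 3) is unaccounted for. Put t = 3y+1:
(3y+1)^3 - 4(3y+1) + 12 expands to 27y^3 + 27y^2 - 3y + 9,
and factoring out 3 leaves 3(9y^3 + 9y^2 - y + 3).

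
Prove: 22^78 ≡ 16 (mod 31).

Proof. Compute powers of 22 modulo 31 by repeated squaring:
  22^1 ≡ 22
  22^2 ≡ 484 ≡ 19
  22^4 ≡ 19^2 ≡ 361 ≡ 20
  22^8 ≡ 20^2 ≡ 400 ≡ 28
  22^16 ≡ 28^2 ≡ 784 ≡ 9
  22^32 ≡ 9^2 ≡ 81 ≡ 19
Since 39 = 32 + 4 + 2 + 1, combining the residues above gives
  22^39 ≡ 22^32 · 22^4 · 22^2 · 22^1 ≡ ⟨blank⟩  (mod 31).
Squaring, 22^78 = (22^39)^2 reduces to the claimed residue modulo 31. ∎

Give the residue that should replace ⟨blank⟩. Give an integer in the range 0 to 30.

22^32 · 22^4 · 22^2 · 22^1 ≡ 19 · 20 · 19 · 22 = 158840.
158840 mod 31 = 27, so 22^39 ≡ 27 (mod 31).

27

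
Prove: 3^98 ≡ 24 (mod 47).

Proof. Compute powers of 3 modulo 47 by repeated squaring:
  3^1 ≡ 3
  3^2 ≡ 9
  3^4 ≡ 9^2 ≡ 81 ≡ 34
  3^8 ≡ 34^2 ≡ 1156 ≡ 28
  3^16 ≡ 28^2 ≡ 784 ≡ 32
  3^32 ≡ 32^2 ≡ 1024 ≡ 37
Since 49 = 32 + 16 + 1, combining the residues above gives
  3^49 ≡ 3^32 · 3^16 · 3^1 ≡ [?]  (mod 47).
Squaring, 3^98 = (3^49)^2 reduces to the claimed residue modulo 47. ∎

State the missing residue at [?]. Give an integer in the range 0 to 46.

27

Multiply the listed residues: 37 · 32 · 3 = 1184 → 3552.
Reducing modulo 47: 3552 = 75·47 + 27, so 3^49 ≡ 27.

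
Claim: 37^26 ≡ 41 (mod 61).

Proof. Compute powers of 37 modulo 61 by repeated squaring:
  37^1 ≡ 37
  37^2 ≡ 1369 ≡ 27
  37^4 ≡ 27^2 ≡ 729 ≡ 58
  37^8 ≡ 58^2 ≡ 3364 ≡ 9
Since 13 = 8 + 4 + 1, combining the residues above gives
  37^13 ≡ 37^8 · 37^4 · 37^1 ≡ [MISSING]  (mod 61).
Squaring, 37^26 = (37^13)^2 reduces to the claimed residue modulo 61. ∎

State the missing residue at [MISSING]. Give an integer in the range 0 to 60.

37^8 · 37^4 · 37^1 ≡ 9 · 58 · 37 = 19314.
19314 mod 61 = 38, so 37^13 ≡ 38 (mod 61).

38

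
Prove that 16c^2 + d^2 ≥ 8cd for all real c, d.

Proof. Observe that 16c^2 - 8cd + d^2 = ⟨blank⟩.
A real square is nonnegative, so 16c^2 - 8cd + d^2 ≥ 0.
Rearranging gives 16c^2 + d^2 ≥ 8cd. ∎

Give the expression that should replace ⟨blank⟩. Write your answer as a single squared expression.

(4c - d)^2

16c^2 - 8cd + d^2 is a perfect-square trinomial: the outer terms are (4c)^2 and (d)^2, and the cross term is -2·4c·d.
So 16c^2 - 8cd + d^2 = (4c - d)^2 ≥ 0.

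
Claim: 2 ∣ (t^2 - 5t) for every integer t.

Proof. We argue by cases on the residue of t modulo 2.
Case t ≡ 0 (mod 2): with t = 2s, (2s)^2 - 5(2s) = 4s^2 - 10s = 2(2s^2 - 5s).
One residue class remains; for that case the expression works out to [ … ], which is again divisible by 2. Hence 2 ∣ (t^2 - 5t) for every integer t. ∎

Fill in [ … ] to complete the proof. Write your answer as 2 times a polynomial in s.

The residues treated are {0}, so the missing case is t ≡ 1 (mod 2); write t = 2s+1.
Then (2s+1)^2 - 5(2s+1) = 4s^2 - 6s - 4 = 2(2s^2 - 3s - 2).

2(2s^2 - 3s - 2)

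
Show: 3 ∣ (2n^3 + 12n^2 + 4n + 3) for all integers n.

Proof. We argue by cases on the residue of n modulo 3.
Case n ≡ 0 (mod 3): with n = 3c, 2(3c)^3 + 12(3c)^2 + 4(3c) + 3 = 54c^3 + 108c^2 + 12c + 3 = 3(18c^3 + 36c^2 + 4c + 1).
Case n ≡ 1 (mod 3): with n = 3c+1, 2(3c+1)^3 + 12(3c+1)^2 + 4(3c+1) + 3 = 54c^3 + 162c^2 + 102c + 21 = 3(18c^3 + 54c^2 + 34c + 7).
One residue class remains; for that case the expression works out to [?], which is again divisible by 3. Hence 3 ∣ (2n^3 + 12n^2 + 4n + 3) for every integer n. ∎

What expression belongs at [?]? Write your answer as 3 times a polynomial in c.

3(18c^3 + 72c^2 + 76c + 25)

The residues treated are {0, 1}, so the missing case is n ≡ 2 (mod 3); write n = 3c+2.
Then 2(3c+2)^3 + 12(3c+2)^2 + 4(3c+2) + 3 = 54c^3 + 216c^2 + 228c + 75 = 3(18c^3 + 72c^2 + 76c + 25).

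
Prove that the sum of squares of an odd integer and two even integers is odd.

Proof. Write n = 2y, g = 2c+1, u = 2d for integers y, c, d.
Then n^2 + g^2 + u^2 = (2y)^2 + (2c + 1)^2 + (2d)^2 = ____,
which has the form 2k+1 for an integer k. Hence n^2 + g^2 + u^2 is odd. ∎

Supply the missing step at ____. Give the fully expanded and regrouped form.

2(2c^2 + 2c + 2d^2 + 2y^2) + 1

Expanding: (2y)^2 + (2c + 1)^2 + (2d)^2 = 4c^2 + 4c + 4d^2 + 4y^2 + 1.
Every term except the constant is even, so this is 2(2c^2 + 2c + 2d^2 + 2y^2) + 1,
and 2c^2 + 2c + 2d^2 + 2y^2 ∈ ℤ gives the required form.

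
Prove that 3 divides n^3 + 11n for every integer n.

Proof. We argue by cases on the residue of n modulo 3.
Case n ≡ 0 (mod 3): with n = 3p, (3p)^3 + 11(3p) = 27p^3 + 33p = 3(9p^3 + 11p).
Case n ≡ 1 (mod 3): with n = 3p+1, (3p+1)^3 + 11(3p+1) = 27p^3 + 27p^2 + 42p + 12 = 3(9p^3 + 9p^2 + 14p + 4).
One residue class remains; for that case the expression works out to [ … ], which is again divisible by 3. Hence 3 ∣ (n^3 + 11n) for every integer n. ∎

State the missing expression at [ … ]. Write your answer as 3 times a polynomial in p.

3(9p^3 + 18p^2 + 23p + 10)

The residues treated are {0, 1}, so the missing case is n ≡ 2 (mod 3); write n = 3p+2.
Then (3p+2)^3 + 11(3p+2) = 27p^3 + 54p^2 + 69p + 30 = 3(9p^3 + 18p^2 + 23p + 10).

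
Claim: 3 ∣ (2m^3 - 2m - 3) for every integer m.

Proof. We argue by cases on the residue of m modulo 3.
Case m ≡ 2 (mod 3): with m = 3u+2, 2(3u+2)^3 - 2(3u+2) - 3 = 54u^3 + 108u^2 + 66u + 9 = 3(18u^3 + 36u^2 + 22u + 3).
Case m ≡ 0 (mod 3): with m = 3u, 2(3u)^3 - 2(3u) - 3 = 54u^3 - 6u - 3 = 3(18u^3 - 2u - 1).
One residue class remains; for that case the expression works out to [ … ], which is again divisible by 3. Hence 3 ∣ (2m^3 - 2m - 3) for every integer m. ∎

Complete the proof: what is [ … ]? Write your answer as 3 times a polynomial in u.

The residues treated are {2, 0}, so the missing case is m ≡ 1 (mod 3); write m = 3u+1.
Then 2(3u+1)^3 - 2(3u+1) - 3 = 54u^3 + 54u^2 + 12u - 3 = 3(18u^3 + 18u^2 + 4u - 1).

3(18u^3 + 18u^2 + 4u - 1)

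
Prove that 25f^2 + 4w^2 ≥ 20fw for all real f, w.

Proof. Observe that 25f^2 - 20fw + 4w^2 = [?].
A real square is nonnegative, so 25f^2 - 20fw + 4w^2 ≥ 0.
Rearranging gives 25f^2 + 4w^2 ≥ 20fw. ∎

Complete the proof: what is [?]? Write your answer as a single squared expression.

The leading and trailing coefficients are 5^2 and 2^2, and 20 = 2·5·2, so the trinomial is (5f - 2w)^2.
Hence 25f^2 - 20fw + 4w^2 ≥ 0.

(5f - 2w)^2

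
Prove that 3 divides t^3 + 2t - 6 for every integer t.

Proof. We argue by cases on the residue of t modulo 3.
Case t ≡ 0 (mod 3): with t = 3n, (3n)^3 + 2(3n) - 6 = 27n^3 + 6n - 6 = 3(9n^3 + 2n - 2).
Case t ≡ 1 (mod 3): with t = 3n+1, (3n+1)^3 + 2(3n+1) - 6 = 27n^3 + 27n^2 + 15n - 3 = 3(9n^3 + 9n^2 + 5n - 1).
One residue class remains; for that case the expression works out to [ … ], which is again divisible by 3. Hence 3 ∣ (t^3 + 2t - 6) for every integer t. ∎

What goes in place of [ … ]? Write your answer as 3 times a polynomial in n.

3(9n^3 + 18n^2 + 14n + 2)

The residues treated are {0, 1}, so the missing case is t ≡ 2 (mod 3); write t = 3n+2.
Then (3n+2)^3 + 2(3n+2) - 6 = 27n^3 + 54n^2 + 42n + 6 = 3(9n^3 + 18n^2 + 14n + 2).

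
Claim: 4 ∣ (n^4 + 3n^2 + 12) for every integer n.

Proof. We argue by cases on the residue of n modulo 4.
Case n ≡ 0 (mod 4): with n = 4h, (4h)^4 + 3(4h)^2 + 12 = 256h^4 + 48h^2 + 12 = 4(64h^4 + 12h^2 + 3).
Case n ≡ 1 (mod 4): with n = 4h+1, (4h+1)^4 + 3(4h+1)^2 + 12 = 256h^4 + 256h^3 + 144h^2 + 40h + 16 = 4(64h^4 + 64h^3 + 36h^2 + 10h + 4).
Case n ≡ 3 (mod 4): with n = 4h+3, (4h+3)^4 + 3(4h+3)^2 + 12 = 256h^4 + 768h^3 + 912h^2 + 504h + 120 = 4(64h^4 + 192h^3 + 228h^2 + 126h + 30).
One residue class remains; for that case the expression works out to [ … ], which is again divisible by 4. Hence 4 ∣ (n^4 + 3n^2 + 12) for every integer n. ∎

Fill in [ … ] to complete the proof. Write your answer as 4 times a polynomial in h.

4(64h^4 + 128h^3 + 108h^2 + 44h + 10)

The residues treated are {0, 1, 3}, so the missing case is n ≡ 2 (mod 4); write n = 4h+2.
Then (4h+2)^4 + 3(4h+2)^2 + 12 = 256h^4 + 512h^3 + 432h^2 + 176h + 40 = 4(64h^4 + 128h^3 + 108h^2 + 44h + 10).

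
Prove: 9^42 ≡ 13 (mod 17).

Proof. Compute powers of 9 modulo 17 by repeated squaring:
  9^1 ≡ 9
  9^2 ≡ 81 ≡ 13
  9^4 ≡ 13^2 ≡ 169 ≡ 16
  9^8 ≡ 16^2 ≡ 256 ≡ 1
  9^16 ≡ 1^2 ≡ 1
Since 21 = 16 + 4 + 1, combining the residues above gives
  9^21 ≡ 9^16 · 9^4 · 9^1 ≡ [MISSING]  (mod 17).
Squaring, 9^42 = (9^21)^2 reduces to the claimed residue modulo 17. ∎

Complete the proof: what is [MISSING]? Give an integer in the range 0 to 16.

8

9^16 · 9^4 · 9^1 ≡ 1 · 16 · 9 = 144.
144 mod 17 = 8, so 9^21 ≡ 8 (mod 17).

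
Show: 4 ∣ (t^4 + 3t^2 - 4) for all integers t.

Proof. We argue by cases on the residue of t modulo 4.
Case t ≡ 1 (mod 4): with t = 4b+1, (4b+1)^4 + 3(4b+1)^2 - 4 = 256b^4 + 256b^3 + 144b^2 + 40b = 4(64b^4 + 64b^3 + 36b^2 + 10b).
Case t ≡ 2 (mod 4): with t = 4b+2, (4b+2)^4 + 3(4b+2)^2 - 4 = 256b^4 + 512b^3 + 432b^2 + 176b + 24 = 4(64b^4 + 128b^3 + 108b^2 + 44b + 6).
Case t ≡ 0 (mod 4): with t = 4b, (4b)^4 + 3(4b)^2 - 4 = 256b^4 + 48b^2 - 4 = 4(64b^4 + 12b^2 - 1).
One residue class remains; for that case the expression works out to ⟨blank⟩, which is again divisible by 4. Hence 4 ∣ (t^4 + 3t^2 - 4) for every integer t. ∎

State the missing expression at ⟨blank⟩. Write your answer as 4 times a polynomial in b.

The residues treated are {1, 2, 0}, so the missing case is t ≡ 3 (mod 4); write t = 4b+3.
Then (4b+3)^4 + 3(4b+3)^2 - 4 = 256b^4 + 768b^3 + 912b^2 + 504b + 104 = 4(64b^4 + 192b^3 + 228b^2 + 126b + 26).

4(64b^4 + 192b^3 + 228b^2 + 126b + 26)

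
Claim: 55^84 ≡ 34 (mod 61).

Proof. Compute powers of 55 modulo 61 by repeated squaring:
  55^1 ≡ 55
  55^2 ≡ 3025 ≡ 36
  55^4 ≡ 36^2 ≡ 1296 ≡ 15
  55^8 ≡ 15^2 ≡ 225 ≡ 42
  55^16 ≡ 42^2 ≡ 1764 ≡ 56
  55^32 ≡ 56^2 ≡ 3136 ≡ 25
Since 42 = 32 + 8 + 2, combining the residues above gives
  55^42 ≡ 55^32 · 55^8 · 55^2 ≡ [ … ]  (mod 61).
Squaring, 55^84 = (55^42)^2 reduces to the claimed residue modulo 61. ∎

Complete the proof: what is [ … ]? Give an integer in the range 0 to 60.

41

Multiply the listed residues: 25 · 42 · 36 = 1050 → 37800.
Reducing modulo 61: 37800 = 619·61 + 41, so 55^42 ≡ 41.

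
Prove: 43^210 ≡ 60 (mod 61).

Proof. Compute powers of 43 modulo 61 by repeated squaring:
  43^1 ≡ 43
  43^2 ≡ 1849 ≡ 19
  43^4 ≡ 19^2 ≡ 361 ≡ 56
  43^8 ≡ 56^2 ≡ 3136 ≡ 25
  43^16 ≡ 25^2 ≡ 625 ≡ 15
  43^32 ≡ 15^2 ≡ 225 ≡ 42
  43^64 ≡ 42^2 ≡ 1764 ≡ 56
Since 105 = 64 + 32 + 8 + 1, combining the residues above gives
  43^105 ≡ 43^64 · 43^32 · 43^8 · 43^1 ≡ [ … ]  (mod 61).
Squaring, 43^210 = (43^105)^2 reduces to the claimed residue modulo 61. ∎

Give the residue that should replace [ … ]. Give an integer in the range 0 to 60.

43^64 · 43^32 · 43^8 · 43^1 ≡ 56 · 42 · 25 · 43 = 2528400.
2528400 mod 61 = 11, so 43^105 ≡ 11 (mod 61).

11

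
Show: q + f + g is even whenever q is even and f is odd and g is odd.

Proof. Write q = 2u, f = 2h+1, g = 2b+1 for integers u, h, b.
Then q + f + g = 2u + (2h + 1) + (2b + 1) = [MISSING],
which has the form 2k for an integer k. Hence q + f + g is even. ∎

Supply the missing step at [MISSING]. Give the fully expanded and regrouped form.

2u + (2h + 1) + (2b + 1) = 2b + 2h + 2u + 2
= 2(b + h + u + 1).
Since b + h + u + 1 is an integer, the sum is of the form 2k for an integer k.

2(b + h + u + 1)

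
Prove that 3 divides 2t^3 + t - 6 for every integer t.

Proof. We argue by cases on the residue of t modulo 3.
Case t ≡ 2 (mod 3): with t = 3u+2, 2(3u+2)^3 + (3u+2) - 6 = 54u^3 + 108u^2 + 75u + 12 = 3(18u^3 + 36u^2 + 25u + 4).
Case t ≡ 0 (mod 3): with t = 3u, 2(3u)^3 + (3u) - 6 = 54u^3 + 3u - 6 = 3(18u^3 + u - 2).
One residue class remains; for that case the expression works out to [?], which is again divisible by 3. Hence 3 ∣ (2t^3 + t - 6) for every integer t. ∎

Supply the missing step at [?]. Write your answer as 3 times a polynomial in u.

Only t ≡ 1 (mod 3) is unaccounted for. Put t = 3u+1:
2(3u+1)^3 + (3u+1) - 6 expands to 54u^3 + 54u^2 + 21u - 3,
and factoring out 3 leaves 3(18u^3 + 18u^2 + 7u - 1).

3(18u^3 + 18u^2 + 7u - 1)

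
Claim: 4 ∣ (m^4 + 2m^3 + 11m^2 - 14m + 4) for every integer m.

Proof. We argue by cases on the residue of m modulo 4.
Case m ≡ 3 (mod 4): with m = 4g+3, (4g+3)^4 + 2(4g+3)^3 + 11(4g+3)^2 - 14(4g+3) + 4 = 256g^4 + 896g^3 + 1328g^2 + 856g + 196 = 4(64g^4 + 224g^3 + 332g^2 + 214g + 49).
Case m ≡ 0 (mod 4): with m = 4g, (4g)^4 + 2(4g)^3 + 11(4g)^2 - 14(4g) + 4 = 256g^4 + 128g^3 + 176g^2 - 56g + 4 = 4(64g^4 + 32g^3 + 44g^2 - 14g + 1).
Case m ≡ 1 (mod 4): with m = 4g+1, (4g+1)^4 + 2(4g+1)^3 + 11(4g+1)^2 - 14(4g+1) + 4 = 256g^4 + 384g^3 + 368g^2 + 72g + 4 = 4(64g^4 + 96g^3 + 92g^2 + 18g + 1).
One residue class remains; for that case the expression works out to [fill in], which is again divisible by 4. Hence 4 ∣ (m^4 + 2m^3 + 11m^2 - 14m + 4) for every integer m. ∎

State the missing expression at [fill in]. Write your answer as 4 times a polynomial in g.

4(64g^4 + 160g^3 + 188g^2 + 86g + 13)

The residues treated are {3, 0, 1}, so the missing case is m ≡ 2 (mod 4); write m = 4g+2.
Then (4g+2)^4 + 2(4g+2)^3 + 11(4g+2)^2 - 14(4g+2) + 4 = 256g^4 + 640g^3 + 752g^2 + 344g + 52 = 4(64g^4 + 160g^3 + 188g^2 + 86g + 13).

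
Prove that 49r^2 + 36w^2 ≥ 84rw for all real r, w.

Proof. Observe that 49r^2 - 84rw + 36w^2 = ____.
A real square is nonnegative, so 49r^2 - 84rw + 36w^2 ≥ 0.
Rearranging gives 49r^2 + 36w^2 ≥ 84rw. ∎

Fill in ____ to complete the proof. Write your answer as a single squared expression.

(7r - 6w)^2

49r^2 - 84rw + 36w^2 is a perfect-square trinomial: the outer terms are (7r)^2 and (6w)^2, and the cross term is -2·7r·6w.
So 49r^2 - 84rw + 36w^2 = (7r - 6w)^2 ≥ 0.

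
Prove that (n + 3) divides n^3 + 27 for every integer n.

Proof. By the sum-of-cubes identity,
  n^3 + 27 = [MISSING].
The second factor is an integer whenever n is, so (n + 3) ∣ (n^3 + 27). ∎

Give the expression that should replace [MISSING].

(n + 3)(n^2 - 3n + 9)

Polynomial division of n^3 + 27 by n + 3 leaves remainder 0 and quotient n^2 - 3n + 9.
Hence n^3 + 27 = (n + 3)(n^2 - 3n + 9).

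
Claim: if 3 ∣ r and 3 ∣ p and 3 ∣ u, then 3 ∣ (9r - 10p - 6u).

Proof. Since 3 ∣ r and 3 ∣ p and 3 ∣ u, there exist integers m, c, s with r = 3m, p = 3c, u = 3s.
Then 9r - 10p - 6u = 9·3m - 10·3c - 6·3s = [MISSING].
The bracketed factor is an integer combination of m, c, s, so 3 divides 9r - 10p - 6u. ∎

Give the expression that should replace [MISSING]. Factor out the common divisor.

Each term has a factor of 3: 9·3m - 10·3c - 6·3s = 3·(-10c + 9m - 6s).
Since -10c + 9m - 6s is an integer, 3 ∣ (9r - 10p - 6u).

3(-10c + 9m - 6s)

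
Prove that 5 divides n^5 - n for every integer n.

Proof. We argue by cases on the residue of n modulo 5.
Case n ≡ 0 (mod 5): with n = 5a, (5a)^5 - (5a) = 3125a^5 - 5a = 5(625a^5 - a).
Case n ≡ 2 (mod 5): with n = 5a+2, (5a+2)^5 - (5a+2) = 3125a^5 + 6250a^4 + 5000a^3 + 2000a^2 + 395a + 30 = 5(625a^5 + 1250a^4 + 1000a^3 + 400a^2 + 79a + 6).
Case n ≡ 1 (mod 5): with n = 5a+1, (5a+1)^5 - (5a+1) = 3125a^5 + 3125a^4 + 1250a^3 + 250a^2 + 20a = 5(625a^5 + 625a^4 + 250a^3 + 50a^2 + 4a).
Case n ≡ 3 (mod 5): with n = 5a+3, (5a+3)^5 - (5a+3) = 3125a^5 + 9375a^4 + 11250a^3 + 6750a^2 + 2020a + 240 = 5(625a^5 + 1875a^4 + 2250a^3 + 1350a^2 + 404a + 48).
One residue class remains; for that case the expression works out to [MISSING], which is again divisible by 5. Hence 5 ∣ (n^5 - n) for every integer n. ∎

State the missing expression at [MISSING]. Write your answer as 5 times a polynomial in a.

5(625a^5 + 2500a^4 + 4000a^3 + 3200a^2 + 1279a + 204)

Only n ≡ 4 (mod 5) is unaccounted for. Put n = 5a+4:
(5a+4)^5 - (5a+4) expands to 3125a^5 + 12500a^4 + 20000a^3 + 16000a^2 + 6395a + 1020,
and factoring out 5 leaves 5(625a^5 + 2500a^4 + 4000a^3 + 3200a^2 + 1279a + 204).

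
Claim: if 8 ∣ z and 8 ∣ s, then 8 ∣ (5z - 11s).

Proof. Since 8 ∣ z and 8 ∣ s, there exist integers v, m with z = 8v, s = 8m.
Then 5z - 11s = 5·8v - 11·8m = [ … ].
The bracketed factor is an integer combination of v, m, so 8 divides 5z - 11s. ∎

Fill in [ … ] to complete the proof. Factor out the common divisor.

Each term has a factor of 8: 5·8v - 11·8m = 8·(-11m + 5v).
Since -11m + 5v is an integer, 8 ∣ (5z - 11s).

8(-11m + 5v)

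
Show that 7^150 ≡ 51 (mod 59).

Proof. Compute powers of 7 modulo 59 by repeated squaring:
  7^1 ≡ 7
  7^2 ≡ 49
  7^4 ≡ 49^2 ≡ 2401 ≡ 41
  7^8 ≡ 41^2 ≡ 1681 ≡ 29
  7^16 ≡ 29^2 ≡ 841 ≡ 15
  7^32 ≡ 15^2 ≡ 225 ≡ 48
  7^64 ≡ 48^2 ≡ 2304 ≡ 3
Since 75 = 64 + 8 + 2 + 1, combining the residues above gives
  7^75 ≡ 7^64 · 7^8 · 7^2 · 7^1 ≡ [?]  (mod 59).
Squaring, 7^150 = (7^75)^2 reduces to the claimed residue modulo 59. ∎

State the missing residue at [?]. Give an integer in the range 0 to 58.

Multiply the listed residues: 3 · 29 · 49 · 7 = 87 → 4263 → 29841.
Reducing modulo 59: 29841 = 505·59 + 46, so 7^75 ≡ 46.

46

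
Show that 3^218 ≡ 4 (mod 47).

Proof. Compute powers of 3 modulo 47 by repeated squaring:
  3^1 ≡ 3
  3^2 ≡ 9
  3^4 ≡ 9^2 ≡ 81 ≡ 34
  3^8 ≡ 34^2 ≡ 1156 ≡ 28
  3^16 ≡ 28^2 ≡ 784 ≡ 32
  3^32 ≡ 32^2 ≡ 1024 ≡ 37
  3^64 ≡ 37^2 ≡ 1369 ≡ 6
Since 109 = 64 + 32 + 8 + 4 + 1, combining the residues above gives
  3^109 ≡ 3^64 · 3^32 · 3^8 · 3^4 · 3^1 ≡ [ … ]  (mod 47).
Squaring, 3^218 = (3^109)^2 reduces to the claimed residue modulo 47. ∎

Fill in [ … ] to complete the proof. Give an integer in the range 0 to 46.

2

3^64 · 3^32 · 3^8 · 3^4 · 3^1 ≡ 6 · 37 · 28 · 34 · 3 = 634032.
634032 mod 47 = 2, so 3^109 ≡ 2 (mod 47).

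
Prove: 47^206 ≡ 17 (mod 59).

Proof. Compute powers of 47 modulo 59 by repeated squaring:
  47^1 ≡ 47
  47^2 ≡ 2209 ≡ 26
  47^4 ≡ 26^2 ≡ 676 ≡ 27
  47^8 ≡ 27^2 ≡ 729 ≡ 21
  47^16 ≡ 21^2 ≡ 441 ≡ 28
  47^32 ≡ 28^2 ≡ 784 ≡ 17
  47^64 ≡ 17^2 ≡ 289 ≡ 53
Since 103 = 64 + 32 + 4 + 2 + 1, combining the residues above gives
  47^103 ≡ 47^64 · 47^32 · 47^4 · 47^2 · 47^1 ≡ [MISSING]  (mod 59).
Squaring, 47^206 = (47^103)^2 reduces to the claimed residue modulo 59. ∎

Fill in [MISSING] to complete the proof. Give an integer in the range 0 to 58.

Multiply the listed residues: 53 · 17 · 27 · 26 · 47 = 901 → 24327 → 632502 → 29727594.
Reducing modulo 59: 29727594 = 503857·59 + 31, so 47^103 ≡ 31.

31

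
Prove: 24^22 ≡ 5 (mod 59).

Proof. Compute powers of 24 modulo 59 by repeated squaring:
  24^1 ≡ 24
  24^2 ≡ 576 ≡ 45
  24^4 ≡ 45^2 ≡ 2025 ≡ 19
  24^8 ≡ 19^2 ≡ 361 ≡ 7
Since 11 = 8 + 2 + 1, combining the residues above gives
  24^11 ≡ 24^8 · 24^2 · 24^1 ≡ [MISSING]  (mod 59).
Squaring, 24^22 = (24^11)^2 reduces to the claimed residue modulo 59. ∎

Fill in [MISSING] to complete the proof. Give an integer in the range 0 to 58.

Multiply the listed residues: 7 · 45 · 24 = 315 → 7560.
Reducing modulo 59: 7560 = 128·59 + 8, so 24^11 ≡ 8.

8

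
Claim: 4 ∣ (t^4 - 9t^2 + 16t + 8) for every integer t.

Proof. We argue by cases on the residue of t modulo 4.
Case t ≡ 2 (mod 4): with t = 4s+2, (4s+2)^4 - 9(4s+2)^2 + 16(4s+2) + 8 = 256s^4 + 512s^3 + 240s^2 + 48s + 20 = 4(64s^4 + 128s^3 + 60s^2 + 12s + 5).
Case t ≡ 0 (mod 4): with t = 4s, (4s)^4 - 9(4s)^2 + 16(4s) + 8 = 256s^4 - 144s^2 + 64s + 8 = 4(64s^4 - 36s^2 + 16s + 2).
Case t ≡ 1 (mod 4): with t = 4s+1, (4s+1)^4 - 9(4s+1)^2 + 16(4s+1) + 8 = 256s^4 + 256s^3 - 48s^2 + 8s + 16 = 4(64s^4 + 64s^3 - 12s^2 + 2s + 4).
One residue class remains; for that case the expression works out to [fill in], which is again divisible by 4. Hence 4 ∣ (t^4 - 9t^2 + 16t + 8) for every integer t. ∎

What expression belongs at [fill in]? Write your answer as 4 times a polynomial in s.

Only t ≡ 3 (mod 4) is unaccounted for. Put t = 4s+3:
(4s+3)^4 - 9(4s+3)^2 + 16(4s+3) + 8 expands to 256s^4 + 768s^3 + 720s^2 + 280s + 56,
and factoring out 4 leaves 4(64s^4 + 192s^3 + 180s^2 + 70s + 14).

4(64s^4 + 192s^3 + 180s^2 + 70s + 14)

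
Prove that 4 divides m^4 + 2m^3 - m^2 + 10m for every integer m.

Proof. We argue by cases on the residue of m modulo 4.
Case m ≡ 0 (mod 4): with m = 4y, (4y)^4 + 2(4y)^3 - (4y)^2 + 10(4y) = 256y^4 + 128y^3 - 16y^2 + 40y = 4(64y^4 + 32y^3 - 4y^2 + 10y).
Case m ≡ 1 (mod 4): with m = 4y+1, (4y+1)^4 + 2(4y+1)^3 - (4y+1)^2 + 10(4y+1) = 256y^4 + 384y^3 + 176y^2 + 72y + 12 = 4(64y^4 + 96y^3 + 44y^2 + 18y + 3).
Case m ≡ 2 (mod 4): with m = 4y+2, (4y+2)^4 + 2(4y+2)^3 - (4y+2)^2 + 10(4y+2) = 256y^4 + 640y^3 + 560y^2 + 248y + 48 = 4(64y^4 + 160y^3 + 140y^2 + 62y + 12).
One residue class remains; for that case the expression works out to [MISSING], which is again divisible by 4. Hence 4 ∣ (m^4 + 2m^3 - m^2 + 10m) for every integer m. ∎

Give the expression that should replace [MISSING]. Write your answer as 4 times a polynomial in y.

Only m ≡ 3 (mod 4) is unaccounted for. Put m = 4y+3:
(4y+3)^4 + 2(4y+3)^3 - (4y+3)^2 + 10(4y+3) expands to 256y^4 + 896y^3 + 1136y^2 + 664y + 156,
and factoring out 4 leaves 4(64y^4 + 224y^3 + 284y^2 + 166y + 39).

4(64y^4 + 224y^3 + 284y^2 + 166y + 39)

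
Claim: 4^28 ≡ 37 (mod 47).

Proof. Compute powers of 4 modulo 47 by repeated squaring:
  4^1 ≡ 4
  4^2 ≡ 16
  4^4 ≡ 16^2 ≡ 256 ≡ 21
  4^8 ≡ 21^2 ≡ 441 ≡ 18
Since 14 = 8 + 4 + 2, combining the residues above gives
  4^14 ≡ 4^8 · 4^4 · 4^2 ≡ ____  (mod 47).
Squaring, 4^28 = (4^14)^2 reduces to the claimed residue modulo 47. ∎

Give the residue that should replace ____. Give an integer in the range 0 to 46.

32

4^8 · 4^4 · 4^2 ≡ 18 · 21 · 16 = 6048.
6048 mod 47 = 32, so 4^14 ≡ 32 (mod 47).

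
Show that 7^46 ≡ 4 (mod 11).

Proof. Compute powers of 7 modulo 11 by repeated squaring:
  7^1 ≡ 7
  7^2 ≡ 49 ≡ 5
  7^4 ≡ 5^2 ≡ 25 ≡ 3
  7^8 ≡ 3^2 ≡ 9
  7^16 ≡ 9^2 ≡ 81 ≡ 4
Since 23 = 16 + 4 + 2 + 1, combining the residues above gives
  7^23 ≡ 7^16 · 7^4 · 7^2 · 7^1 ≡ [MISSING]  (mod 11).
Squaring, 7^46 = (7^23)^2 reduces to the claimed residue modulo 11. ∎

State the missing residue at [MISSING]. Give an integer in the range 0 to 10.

2

Multiply the listed residues: 4 · 3 · 5 · 7 = 12 → 60 → 420.
Reducing modulo 11: 420 = 38·11 + 2, so 7^23 ≡ 2.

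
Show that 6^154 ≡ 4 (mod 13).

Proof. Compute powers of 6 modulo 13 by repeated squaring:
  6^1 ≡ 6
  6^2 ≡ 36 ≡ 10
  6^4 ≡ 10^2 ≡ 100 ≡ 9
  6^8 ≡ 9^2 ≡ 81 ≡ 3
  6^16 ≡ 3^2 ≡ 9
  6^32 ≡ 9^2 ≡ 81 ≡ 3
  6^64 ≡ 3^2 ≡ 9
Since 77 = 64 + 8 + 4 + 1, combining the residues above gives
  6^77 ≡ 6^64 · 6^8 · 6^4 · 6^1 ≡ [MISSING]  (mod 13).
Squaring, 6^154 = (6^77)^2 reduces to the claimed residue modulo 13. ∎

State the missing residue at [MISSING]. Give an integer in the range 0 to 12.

6^64 · 6^8 · 6^4 · 6^1 ≡ 9 · 3 · 9 · 6 = 1458.
1458 mod 13 = 2, so 6^77 ≡ 2 (mod 13).

2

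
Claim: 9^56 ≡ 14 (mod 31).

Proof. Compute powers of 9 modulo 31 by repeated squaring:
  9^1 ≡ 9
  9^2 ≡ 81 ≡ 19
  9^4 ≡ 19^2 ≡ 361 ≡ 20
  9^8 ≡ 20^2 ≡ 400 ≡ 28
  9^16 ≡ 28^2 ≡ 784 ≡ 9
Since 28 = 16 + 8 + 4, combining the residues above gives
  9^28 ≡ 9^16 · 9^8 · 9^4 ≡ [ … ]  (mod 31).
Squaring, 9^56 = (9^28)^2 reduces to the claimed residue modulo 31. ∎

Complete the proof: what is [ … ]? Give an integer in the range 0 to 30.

Multiply the listed residues: 9 · 28 · 20 = 252 → 5040.
Reducing modulo 31: 5040 = 162·31 + 18, so 9^28 ≡ 18.

18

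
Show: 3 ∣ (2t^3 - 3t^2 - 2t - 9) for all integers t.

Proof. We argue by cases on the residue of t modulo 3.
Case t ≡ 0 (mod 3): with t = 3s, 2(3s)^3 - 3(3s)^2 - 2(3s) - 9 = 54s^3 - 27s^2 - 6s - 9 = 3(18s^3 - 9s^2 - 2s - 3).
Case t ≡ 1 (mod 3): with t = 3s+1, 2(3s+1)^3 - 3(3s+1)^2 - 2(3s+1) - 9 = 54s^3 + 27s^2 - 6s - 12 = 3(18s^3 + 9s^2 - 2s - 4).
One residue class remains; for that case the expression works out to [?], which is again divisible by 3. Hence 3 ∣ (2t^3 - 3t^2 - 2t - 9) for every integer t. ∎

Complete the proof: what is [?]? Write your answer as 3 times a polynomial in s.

3(18s^3 + 27s^2 + 10s - 3)

The residues treated are {0, 1}, so the missing case is t ≡ 2 (mod 3); write t = 3s+2.
Then 2(3s+2)^3 - 3(3s+2)^2 - 2(3s+2) - 9 = 54s^3 + 81s^2 + 30s - 9 = 3(18s^3 + 27s^2 + 10s - 3).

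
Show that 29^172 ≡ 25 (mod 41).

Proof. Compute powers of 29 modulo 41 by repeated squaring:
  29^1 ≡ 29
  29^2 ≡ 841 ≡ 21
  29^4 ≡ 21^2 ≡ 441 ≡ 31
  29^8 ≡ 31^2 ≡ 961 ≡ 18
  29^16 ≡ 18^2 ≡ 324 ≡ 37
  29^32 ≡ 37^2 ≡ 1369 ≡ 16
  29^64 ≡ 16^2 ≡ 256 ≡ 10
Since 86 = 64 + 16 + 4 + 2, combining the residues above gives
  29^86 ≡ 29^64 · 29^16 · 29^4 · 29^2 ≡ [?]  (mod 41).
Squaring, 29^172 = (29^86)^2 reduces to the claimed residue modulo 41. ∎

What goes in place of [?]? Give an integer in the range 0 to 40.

36

Multiply the listed residues: 10 · 37 · 31 · 21 = 370 → 11470 → 240870.
Reducing modulo 41: 240870 = 5874·41 + 36, so 29^86 ≡ 36.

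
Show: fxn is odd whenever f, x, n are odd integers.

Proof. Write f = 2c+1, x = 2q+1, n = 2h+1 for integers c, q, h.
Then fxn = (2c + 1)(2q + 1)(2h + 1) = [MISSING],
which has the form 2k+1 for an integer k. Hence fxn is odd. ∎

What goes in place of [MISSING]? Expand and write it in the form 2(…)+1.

2(4chq + 2ch + 2cq + c + 2hq + h + q) + 1

(2c + 1)(2q + 1)(2h + 1) = 8chq + 4ch + 4cq + 2c + 4hq + 2h + 2q + 1
= 2(4chq + 2ch + 2cq + c + 2hq + h + q) + 1.
Since 4chq + 2ch + 2cq + c + 2hq + h + q is an integer, the product is of the form 2k+1 for an integer k.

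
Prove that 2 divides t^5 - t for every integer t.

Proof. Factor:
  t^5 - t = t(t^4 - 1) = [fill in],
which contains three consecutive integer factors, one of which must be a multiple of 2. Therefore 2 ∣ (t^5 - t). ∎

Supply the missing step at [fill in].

(t - 1)t(t + 1)(t^2 + 1)

t^4 - 1 = (t^2 - 1)(t^2 + 1), and t^2 - 1 = (t-1)(t+1).
So t(t^4 - 1) = (t - 1)t(t + 1)(t^2 + 1).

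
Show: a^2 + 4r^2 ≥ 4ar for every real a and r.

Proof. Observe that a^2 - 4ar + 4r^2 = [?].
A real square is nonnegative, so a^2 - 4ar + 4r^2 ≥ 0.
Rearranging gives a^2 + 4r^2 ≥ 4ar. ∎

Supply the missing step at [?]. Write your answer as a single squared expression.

a^2 - 4ar + 4r^2 is a perfect-square trinomial: the outer terms are (a)^2 and (2r)^2, and the cross term is -2·a·2r.
So a^2 - 4ar + 4r^2 = (a - 2r)^2 ≥ 0.

(a - 2r)^2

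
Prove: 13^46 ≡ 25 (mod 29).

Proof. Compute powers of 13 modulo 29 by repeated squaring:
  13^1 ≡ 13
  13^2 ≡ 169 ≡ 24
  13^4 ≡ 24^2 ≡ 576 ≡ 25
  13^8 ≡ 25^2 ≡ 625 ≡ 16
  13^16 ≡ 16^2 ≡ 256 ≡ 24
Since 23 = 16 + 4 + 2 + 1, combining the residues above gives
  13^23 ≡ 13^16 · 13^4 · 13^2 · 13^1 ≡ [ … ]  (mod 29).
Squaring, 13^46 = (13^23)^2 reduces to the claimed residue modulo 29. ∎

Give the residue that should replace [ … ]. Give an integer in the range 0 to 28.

5

13^16 · 13^4 · 13^2 · 13^1 ≡ 24 · 25 · 24 · 13 = 187200.
187200 mod 29 = 5, so 13^23 ≡ 5 (mod 29).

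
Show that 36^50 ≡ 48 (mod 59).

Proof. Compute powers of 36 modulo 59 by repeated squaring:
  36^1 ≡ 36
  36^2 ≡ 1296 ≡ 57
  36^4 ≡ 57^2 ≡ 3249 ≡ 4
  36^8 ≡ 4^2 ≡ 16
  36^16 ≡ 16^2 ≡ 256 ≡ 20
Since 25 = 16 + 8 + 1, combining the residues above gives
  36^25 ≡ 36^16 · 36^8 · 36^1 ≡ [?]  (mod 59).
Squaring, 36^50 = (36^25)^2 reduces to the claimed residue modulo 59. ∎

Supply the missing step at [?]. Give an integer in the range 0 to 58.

Multiply the listed residues: 20 · 16 · 36 = 320 → 11520.
Reducing modulo 59: 11520 = 195·59 + 15, so 36^25 ≡ 15.

15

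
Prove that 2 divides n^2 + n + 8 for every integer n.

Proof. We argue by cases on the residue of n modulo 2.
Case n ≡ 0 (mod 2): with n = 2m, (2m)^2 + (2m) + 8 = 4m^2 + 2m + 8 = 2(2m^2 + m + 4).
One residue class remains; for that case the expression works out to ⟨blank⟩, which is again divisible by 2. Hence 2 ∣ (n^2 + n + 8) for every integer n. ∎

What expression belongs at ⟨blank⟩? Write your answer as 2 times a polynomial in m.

2(2m^2 + 3m + 5)

The residues treated are {0}, so the missing case is n ≡ 1 (mod 2); write n = 2m+1.
Then (2m+1)^2 + (2m+1) + 8 = 4m^2 + 6m + 10 = 2(2m^2 + 3m + 5).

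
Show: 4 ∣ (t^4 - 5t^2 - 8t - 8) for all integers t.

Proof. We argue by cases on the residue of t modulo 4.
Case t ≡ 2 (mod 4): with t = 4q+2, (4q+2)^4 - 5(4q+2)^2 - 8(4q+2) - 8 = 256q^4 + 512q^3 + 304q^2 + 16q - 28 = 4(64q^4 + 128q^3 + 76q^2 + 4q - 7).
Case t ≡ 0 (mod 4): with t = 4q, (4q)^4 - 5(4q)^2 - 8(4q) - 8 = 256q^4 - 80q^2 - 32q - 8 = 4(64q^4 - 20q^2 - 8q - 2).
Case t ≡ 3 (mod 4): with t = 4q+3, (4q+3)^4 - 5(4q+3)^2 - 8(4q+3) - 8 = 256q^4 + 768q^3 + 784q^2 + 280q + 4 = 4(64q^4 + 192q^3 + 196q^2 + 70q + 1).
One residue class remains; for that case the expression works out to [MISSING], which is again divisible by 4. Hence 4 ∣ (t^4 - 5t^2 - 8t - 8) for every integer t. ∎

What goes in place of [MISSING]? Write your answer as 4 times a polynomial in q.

4(64q^4 + 64q^3 + 4q^2 - 14q - 5)

Only t ≡ 1 (mod 4) is unaccounted for. Put t = 4q+1:
(4q+1)^4 - 5(4q+1)^2 - 8(4q+1) - 8 expands to 256q^4 + 256q^3 + 16q^2 - 56q - 20,
and factoring out 4 leaves 4(64q^4 + 64q^3 + 4q^2 - 14q - 5).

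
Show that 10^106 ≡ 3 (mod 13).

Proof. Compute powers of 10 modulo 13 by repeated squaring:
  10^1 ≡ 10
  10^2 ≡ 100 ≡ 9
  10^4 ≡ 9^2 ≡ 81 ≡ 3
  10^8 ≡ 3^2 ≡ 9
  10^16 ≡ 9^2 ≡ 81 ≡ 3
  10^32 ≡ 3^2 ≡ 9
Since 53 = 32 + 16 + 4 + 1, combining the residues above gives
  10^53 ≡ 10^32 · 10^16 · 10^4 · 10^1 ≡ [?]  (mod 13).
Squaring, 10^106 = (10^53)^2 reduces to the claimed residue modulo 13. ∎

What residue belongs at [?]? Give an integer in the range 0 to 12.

4

10^32 · 10^16 · 10^4 · 10^1 ≡ 9 · 3 · 3 · 10 = 810.
810 mod 13 = 4, so 10^53 ≡ 4 (mod 13).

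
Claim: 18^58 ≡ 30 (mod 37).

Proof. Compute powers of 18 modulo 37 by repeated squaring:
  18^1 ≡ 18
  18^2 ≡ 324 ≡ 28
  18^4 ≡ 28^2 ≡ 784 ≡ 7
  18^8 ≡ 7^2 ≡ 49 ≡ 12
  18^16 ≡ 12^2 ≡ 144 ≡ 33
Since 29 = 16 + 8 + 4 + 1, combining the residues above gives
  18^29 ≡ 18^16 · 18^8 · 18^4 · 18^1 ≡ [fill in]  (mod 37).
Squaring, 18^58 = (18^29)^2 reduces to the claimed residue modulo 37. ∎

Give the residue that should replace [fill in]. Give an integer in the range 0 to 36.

18^16 · 18^8 · 18^4 · 18^1 ≡ 33 · 12 · 7 · 18 = 49896.
49896 mod 37 = 20, so 18^29 ≡ 20 (mod 37).

20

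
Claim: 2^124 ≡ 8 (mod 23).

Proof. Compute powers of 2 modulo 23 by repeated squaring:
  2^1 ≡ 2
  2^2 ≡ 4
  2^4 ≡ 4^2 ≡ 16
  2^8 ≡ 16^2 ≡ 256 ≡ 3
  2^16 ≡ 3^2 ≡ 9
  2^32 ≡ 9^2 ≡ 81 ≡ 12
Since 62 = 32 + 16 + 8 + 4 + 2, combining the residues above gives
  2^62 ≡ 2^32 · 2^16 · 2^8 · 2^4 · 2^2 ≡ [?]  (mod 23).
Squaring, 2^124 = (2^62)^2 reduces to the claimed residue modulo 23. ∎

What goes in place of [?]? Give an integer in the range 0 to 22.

Multiply the listed residues: 12 · 9 · 3 · 16 · 4 = 108 → 324 → 5184 → 20736.
Reducing modulo 23: 20736 = 901·23 + 13, so 2^62 ≡ 13.

13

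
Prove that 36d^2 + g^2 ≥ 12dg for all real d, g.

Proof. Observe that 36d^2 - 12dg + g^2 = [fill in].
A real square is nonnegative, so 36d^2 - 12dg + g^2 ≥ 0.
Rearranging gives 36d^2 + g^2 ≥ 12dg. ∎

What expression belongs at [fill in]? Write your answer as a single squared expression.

(6d - g)^2

The leading and trailing coefficients are 6^2 and 1^2, and 12 = 2·6·1, so the trinomial is (6d - g)^2.
Hence 36d^2 - 12dg + g^2 ≥ 0.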